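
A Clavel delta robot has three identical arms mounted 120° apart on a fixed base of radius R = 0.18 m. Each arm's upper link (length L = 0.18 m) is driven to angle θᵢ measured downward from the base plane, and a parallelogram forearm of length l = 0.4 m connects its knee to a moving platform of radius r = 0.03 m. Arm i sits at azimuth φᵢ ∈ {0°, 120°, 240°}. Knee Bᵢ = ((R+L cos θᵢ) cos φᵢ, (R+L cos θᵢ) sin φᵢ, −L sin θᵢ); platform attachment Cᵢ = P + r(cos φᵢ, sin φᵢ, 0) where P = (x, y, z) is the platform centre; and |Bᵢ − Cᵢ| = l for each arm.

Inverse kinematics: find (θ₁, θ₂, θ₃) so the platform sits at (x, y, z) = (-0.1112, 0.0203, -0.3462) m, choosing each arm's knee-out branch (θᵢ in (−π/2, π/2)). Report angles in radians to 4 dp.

rotate P by −φ1: (-0.1112, 0.0203, -0.3462)
  A=0.2612, B=-0.3462, C=(l²−L²−A²−y'²−z²)/(2L)=-0.1691
  γ=atan2(-0.3462,0.2612)=-0.9244;  ψ=arccos(-0.3900)=1.9714;  θ1=γ+ψ≈1.0470
rotate P by −φ2: (0.0732, 0.0862, -0.3462)
  e−x'=0.0768;  (l²−L²−(e−x')²−y'²−z²)/2L = -0.0155
  θ2 = atan2(B,A) + arccos(C/0.3546) = 0.2621
rotate P by −φ3: (0.0380, -0.1065, -0.3462)
  A cos θ + B sin θ = C:  0.1120·cos θ + -0.3462·sin θ = -0.0448
  γ=atan2(-0.3462,0.1120)=-1.2580;  ψ=arccos(-0.1231)=1.6942;  θ3=γ+ψ≈0.4363

θ₁ = 1.0470, θ₂ = 0.2621, θ₃ = 0.4363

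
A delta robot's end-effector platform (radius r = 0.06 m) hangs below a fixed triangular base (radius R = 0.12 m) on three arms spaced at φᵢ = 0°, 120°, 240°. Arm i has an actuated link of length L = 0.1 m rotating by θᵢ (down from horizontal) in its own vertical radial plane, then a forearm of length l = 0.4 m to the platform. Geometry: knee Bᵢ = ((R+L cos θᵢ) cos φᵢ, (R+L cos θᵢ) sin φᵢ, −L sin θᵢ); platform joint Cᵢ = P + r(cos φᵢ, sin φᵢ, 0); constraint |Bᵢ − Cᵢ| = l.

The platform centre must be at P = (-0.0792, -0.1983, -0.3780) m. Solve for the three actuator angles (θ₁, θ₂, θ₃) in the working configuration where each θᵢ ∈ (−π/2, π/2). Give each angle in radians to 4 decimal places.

rotate P by −φ1: (-0.0792, -0.1983, -0.3780)
  e−x'=0.1392;  (l²−L²−(e−x')²−y'²−z²)/2L = -0.2579
  γ=atan2(-0.3780,0.1392)=-1.2180;  ψ=arccos(-0.6403)=2.2657;  θ1=γ+ψ≈1.0477
rotate P by −φ2: (-0.1321, 0.1677, -0.3780)
  A=0.1921, B=-0.3780, C=(l²−L²−A²−y'²−z²)/(2L)=-0.2897
  γ=atan2(-0.3780,0.1921)=-1.1005;  ψ=arccos(-0.6832)=2.3229;  θ2=γ+ψ≈1.2223
arm 3 (φ=240.0°): x'=0.2113, y'=0.0306
  A cos θ + B sin θ = C:  -0.1513·cos θ + -0.3780·sin θ = -0.0836
  γ=atan2(-0.3780,-0.1513)=-1.9516;  ψ=arccos(-0.2053)=1.7776;  θ3=γ+ψ≈-0.1740

θ₁ = 1.0477, θ₂ = 1.2223, θ₃ = -0.1740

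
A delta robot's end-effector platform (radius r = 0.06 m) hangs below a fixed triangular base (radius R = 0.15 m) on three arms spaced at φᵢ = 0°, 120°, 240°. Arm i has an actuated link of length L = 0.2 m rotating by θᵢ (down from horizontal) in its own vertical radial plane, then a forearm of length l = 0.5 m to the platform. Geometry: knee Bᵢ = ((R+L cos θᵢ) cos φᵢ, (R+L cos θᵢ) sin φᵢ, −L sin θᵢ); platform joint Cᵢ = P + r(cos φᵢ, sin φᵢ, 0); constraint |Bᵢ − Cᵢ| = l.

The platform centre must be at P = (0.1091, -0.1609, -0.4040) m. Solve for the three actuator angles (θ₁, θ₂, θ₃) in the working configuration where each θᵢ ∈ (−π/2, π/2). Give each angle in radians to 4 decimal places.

arm 1 (φ=0.0°): x'=0.1091, y'=-0.1609
  A=-0.0191, B=-0.4040, C=(l²−L²−A²−y'²−z²)/(2L)=0.0513
  γ=atan2(-0.4040,-0.0191)=-1.6180;  ψ=arccos(0.1269)=1.4436;  θ1=γ+ψ≈-0.1745
arm 2 (φ=120.0°): x'=-0.1939, y'=-0.0140
  A=0.2839, B=-0.4040, C=(l²−L²−A²−y'²−z²)/(2L)=-0.0850
  θ2 = atan2(B,A) + arccos(C/0.4938) = 0.7856
φ3=240.0° → target in arm frame (0.0848, 0.1749)
  A cos θ + B sin θ = C:  0.0052·cos θ + -0.4040·sin θ = 0.0404
  γ=atan2(-0.4040,0.0052)=-1.5579;  ψ=arccos(0.1000)=1.4707;  θ3=γ+ψ≈-0.0872

θ₁ = -0.1745, θ₂ = 0.7856, θ₃ = -0.0872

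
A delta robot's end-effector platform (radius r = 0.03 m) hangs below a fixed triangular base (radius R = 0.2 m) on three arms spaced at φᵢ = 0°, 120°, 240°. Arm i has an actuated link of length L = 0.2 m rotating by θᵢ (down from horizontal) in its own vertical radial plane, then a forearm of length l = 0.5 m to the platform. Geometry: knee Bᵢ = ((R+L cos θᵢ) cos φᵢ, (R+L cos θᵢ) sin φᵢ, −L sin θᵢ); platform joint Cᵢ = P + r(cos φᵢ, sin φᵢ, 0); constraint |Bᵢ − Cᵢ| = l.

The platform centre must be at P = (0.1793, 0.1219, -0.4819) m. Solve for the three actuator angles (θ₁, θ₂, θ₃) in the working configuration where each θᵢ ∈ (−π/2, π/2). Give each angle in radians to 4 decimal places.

θ₁ = 0.1747, θ₂ = 0.7854, θ₃ = 1.3965

φ1=0.0° → target in arm frame (0.1793, 0.1219)
  e−x'=-0.0093;  (l²−L²−(e−x')²−y'²−z²)/2L = -0.0929
  θ1 = atan2(B,A) + arccos(C/0.4820) = 0.1747
arm 2 (φ=120.0°): x'=0.0159, y'=-0.2162
  e−x'=0.1541;  (l²−L²−(e−x')²−y'²−z²)/2L = -0.2318
  √(A²+B²)=0.5059;  θ2 = -1.2613+2.0467 ≈ 0.7854
rotate P by −φ3: (-0.1952, 0.0943, -0.4819)
  e−x'=0.3652;  (l²−L²−(e−x')²−y'²−z²)/2L = -0.4113
  γ=atan2(-0.4819,0.3652)=-0.9223;  ψ=arccos(-0.6802)=2.3188;  θ3=γ+ψ≈1.3965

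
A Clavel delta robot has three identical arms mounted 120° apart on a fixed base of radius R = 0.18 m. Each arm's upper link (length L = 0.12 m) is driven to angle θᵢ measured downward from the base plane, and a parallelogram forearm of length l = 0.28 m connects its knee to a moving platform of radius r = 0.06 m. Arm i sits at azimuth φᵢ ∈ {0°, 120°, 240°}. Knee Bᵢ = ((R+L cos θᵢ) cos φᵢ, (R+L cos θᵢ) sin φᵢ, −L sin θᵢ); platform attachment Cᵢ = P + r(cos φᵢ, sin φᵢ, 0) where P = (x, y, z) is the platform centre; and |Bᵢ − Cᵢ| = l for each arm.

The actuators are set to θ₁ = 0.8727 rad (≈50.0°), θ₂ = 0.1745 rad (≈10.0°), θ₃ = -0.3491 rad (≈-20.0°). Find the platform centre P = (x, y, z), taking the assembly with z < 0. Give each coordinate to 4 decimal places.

φ1=0.0°: virtual centre (0.1971, 0.0000, -0.0919), radius l
φ2=120.0°: virtual centre (-0.1191, 0.2063, -0.0208), radius l
centre 3 = (0.2328·cos240.0°, 0.2328·sin240.0°, 0.0410) = (-0.1164, -0.2016, 0.0410)
subtract pairs → two planes through P
[-0.6324 0.4125 0.1422]·P = 0.0099;  [-0.6270 -0.4032 0.2659]·P = 0.0086
det = 0.5136;  x = -0.0146+0.3252z,  y = 0.0015+0.1539z
sphere 1 gives Az²+Bz+C=0 with A=1.1294, B=0.0466, C=-0.0251;  B²−4AC=0.1156;  roots -0.1712, 0.1299;  negative root z = -0.1712
x = -0.0703, y = -0.0248

(-0.0703, -0.0248, -0.1712)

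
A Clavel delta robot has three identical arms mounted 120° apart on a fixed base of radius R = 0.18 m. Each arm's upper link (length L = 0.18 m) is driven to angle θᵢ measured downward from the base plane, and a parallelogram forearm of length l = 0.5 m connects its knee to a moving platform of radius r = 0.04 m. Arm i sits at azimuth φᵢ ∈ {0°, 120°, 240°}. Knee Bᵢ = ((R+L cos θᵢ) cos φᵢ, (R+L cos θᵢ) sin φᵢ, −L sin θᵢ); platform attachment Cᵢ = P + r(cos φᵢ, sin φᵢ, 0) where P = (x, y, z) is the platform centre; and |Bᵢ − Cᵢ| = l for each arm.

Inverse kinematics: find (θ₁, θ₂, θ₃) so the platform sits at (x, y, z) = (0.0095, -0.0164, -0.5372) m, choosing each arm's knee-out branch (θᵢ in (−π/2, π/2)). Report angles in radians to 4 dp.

arm 1 (φ=0.0°): x'=0.0095, y'=-0.0164
  e−x'=0.1305;  (l²−L²−(e−x')²−y'²−z²)/2L = -0.2452
  θ1 = atan2(B,A) + arccos(C/0.5528) = 0.6979
arm 2 (φ=120.0°): x'=-0.0190, y'=0.0000
  e−x'=0.1590;  (l²−L²−(e−x')²−y'²−z²)/2L = -0.2674
  γ=atan2(-0.5372,0.1590)=-1.2831;  ψ=arccos(-0.4772)=2.0683;  θ2=γ+ψ≈0.7852
rotate P by −φ3: (0.0095, 0.0164, -0.5372)
  A=0.1305, B=-0.5372, C=(l²−L²−A²−y'²−z²)/(2L)=-0.2453
  θ3 = atan2(B,A) + arccos(C/0.5528) = 0.6981

θ₁ = 0.6979, θ₂ = 0.7852, θ₃ = 0.6981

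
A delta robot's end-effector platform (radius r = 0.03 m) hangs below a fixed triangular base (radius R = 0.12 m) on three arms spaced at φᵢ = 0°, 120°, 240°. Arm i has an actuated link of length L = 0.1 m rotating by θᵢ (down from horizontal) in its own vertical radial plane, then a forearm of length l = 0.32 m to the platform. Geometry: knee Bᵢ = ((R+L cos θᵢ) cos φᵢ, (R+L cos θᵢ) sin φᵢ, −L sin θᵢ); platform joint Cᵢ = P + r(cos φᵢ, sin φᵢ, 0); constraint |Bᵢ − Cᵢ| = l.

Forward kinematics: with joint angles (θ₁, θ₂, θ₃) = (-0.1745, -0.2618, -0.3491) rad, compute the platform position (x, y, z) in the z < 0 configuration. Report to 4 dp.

centre 1 = (0.1885·cos0.0°, 0.1885·sin0.0°, 0.0174) = (0.1885, 0.0000, 0.0174)
φ2=120.0°: virtual centre (-0.0933, 0.1616, 0.0259), radius l
φ3=240.0°: virtual centre (-0.0920, -0.1593, 0.0342), radius l
subtract pairs → two planes through P
linear system: -0.5636x+0.3232y = -0.0003−0.0170z; -0.5609x+-0.3186y = -0.0008−0.0337z
Cramer: x(z) = 0.0010+0.0452z;  y(z) = 0.0007+0.0261z
quadratic in z: (1.0027)z²+(-0.0516)z+(-0.0670)=0, √Δ=0.5208 → z ∈ {-0.2339, 0.2854}; z = -0.2339 (taking z<0)
x = -0.0096, y = -0.0054

(-0.0096, -0.0054, -0.2339)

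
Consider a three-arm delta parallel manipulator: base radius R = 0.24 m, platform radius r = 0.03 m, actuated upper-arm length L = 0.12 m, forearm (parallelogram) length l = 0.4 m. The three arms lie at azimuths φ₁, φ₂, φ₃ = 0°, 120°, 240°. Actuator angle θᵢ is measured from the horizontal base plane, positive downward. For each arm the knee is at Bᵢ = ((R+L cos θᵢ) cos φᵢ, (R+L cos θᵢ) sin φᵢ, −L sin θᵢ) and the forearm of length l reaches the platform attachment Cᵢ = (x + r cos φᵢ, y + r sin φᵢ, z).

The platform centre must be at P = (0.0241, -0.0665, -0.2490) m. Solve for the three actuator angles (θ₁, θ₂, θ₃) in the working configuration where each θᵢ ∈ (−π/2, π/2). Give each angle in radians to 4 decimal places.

φ1=0.0° → target in arm frame (0.0241, -0.0665)
  A cos θ + B sin θ = C:  0.1859·cos θ + -0.2490·sin θ = 0.1859
  γ=atan2(-0.2490,0.1859)=-0.9295;  ψ=arccos(0.5983)=0.9295;  θ1=γ+ψ≈0.0000
arm 2 (φ=120.0°): x'=-0.0696, y'=0.0124
  A=0.2796, B=-0.2490, C=(l²−L²−A²−y'²−z²)/(2L)=0.0219
  √(A²+B²)=0.3744;  θ2 = -0.7275+1.5124 ≈ 0.7849
φ3=240.0° → target in arm frame (0.0455, 0.0541)
  e−x'=0.1645;  (l²−L²−(e−x')²−y'²−z²)/2L = 0.2234
  γ=atan2(-0.2490,0.1645)=-0.9871;  ψ=arccos(0.7487)=0.7246;  θ3=γ+ψ≈-0.2624

θ₁ = 0.0000, θ₂ = 0.7849, θ₃ = -0.2624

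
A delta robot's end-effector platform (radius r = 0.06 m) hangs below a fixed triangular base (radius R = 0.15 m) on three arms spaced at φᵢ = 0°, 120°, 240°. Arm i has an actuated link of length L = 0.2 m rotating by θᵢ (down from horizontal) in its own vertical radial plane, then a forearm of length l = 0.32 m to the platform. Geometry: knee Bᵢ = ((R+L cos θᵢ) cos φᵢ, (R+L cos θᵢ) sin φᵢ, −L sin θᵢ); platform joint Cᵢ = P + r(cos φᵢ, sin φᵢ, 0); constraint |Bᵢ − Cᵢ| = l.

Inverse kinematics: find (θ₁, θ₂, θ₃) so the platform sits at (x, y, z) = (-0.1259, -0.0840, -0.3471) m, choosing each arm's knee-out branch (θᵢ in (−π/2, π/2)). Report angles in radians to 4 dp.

θ₁ = 1.3089, θ₂ = 0.9601, θ₃ = 0.3490

rotate P by −φ1: (-0.1259, -0.0840, -0.3471)
  A=0.2159, B=-0.3471, C=(l²−L²−A²−y'²−z²)/(2L)=-0.2794
  √(A²+B²)=0.4088;  θ1 = -1.0143+2.3233 ≈ 1.3089
rotate P by −φ2: (-0.0098, 0.1510, -0.3471)
  e−x'=0.0998;  (l²−L²−(e−x')²−y'²−z²)/2L = -0.2271
  θ2 = atan2(B,A) + arccos(C/0.3612) = 0.9601
rotate P by −φ3: (0.1357, -0.0670, -0.3471)
  e−x'=-0.0457;  (l²−L²−(e−x')²−y'²−z²)/2L = -0.1616
  γ=atan2(-0.3471,-0.0457)=-1.7017;  ψ=arccos(-0.4617)=2.0507;  θ3=γ+ψ≈0.3490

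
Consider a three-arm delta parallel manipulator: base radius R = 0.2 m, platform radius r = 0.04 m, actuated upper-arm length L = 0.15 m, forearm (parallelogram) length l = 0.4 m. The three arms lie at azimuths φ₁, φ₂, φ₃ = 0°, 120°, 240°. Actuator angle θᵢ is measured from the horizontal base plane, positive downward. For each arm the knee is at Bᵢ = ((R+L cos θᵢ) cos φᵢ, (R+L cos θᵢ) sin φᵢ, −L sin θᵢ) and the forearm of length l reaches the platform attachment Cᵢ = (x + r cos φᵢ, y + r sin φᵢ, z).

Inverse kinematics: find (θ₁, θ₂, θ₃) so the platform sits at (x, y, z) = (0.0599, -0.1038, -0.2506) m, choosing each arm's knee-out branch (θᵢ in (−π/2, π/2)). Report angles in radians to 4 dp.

rotate P by −φ1: (0.0599, -0.1038, -0.2506)
  A=0.1001, B=-0.2506, C=(l²−L²−A²−y'²−z²)/(2L)=0.1797
  √(A²+B²)=0.2699;  θ1 = -1.1908+0.8422 ≈ -0.3486
φ2=120.0° → target in arm frame (-0.1198, 0.0000)
  A=0.2798, B=-0.2506, C=(l²−L²−A²−y'²−z²)/(2L)=-0.0120
  √(A²+B²)=0.3756;  θ2 = -0.7303+1.6029 ≈ 0.8725
arm 3 (φ=240.0°): x'=0.0599, y'=0.1038
  e−x'=0.1001;  (l²−L²−(e−x')²−y'²−z²)/2L = 0.1797
  γ=atan2(-0.2506,0.1001)=-1.1909;  ψ=arccos(0.6661)=0.8419;  θ3=γ+ψ≈-0.3491

θ₁ = -0.3486, θ₂ = 0.8725, θ₃ = -0.3491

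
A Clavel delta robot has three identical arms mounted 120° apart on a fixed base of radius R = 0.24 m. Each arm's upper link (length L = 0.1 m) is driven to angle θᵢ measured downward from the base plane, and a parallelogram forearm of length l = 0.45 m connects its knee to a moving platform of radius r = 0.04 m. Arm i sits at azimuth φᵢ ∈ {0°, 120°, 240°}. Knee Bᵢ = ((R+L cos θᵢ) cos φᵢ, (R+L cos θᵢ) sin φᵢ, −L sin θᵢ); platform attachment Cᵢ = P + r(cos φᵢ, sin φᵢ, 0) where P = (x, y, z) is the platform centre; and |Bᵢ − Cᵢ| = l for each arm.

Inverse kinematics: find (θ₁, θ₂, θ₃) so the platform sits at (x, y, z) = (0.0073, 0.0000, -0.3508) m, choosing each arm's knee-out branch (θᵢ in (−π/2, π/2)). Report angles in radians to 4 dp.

φ1=0.0° → target in arm frame (0.0073, 0.0000)
  A=0.1927, B=-0.3508, C=(l²−L²−A²−y'²−z²)/(2L)=0.1615
  γ=atan2(-0.3508,0.1927)=-1.0685;  ψ=arccos(0.4036)=1.1554;  θ1=γ+ψ≈0.0869
rotate P by −φ2: (-0.0036, -0.0063, -0.3508)
  A=0.2036, B=-0.3508, C=(l²−L²−A²−y'²−z²)/(2L)=0.1396
  √(A²+B²)=0.4056;  θ2 = -1.0448+1.2194 ≈ 0.1746
φ3=240.0° → target in arm frame (-0.0037, 0.0063)
  A cos θ + B sin θ = C:  0.2036·cos θ + -0.3508·sin θ = 0.1396
  γ=atan2(-0.3508,0.2036)=-1.0448;  ψ=arccos(0.3442)=1.2194;  θ3=γ+ψ≈0.1746

θ₁ = 0.0869, θ₂ = 0.1746, θ₃ = 0.1746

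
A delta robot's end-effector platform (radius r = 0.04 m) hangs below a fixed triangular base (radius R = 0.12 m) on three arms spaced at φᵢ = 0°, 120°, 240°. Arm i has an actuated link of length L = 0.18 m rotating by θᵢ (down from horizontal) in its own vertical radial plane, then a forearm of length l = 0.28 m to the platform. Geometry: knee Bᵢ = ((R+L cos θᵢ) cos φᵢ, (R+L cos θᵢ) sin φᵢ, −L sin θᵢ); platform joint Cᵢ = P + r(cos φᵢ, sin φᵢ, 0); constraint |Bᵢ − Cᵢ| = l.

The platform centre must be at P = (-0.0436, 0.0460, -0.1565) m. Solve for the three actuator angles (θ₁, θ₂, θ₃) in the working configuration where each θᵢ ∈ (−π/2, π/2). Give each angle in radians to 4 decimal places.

φ1=0.0° → target in arm frame (-0.0436, 0.0460)
  A cos θ + B sin θ = C:  0.1236·cos θ + -0.1565·sin θ = 0.0114
  γ=atan2(-0.1565,0.1236)=-0.9023;  ψ=arccos(0.0573)=1.5134;  θ1=γ+ψ≈0.6111
φ2=120.0° → target in arm frame (0.0616, 0.0148)
  A cos θ + B sin θ = C:  0.0184·cos θ + -0.1565·sin θ = 0.0582
  γ=atan2(-0.1565,0.0184)=-1.4540;  ψ=arccos(0.3694)=1.1925;  θ2=γ+ψ≈-0.2615
φ3=240.0° → target in arm frame (-0.0180, -0.0608)
  A=0.0980, B=-0.1565, C=(l²−L²−A²−y'²−z²)/(2L)=0.0228
  γ=atan2(-0.1565,0.0980)=-1.0112;  ψ=arccos(0.1234)=1.4471;  θ3=γ+ψ≈0.4359

θ₁ = 0.6111, θ₂ = -0.2615, θ₃ = 0.4359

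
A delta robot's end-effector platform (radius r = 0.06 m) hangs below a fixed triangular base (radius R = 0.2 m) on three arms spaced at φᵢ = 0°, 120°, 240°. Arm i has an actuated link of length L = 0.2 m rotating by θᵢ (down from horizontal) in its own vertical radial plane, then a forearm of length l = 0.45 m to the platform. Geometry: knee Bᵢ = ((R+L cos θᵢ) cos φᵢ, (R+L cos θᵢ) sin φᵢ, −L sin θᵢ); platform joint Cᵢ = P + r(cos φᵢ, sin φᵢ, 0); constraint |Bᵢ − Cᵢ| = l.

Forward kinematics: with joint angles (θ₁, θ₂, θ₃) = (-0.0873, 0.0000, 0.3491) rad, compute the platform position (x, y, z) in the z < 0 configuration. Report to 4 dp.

(0.0335, 0.0400, -0.3104)

O1 = (0.3392·cos0.0°, 0.3392·sin0.0°, 0.0174) = (0.3392, 0.0000, 0.0174)
O2 = (0.3400·cos120.0°, 0.3400·sin120.0°, 0.0000) = (-0.1700, 0.2944, 0.0000)
arm 3 at φ=240.0°: e+L cos θ3 = 0.3279;  O3 = (-0.1640, -0.2840, -0.0684)
|O₂|²−|O₁|² = 0.0002;  |O₃|²−|O₁|² = -0.0032
plane₁₂: -1.0185x+0.5889y+-0.0349z = 0.0002
Cramer: x(z) = 0.0015-0.1032z;  y(z) = 0.0029-0.1193z
quadratic in z: (1.0249)z²+(0.0342)z+(-0.0881)=0, √Δ=0.6020 → z ∈ {-0.3104, 0.2770}; z = -0.3104 (taking z<0)
x = 0.0335, y = 0.0400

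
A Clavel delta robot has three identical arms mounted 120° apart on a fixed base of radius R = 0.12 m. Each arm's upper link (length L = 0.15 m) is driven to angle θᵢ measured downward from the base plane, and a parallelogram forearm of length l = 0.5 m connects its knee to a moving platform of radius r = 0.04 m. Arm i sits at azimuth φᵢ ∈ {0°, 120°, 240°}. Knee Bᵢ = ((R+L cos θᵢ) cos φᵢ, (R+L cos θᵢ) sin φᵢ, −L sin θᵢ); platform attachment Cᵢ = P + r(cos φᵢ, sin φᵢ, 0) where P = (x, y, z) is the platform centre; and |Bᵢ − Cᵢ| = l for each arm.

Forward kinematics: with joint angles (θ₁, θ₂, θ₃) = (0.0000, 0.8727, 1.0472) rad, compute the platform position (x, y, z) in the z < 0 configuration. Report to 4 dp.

(0.2125, 0.0399, -0.4981)

O1 = (0.2300·cos0.0°, 0.2300·sin0.0°, 0.0000) = (0.2300, 0.0000, 0.0000)
arm 2 at φ=120.0°: e+L cos θ2 = 0.1764;  O2 = (-0.0882, 0.1528, -0.1149)
φ3=240.0°: virtual centre (-0.0775, -0.1342, -0.1299), radius l
|O₂|²−|O₁|² = -0.0086;  |O₃|²−|O₁|² = -0.0120
linear system: -0.6364x+0.3056y = -0.0086−-0.2298z; -0.6150x+-0.2685y = -0.0120−-0.2598z
det = 0.3588;  x = 0.0166+-0.3932z,  y = 0.0066+-0.0669z
quadratic in z: (1.1591)z²+(0.1669)z+(-0.2044)=0, √Δ=0.9878 → z ∈ {-0.4981, 0.3541}; z = -0.4981 (taking z<0)
x = 0.2125, y = 0.0399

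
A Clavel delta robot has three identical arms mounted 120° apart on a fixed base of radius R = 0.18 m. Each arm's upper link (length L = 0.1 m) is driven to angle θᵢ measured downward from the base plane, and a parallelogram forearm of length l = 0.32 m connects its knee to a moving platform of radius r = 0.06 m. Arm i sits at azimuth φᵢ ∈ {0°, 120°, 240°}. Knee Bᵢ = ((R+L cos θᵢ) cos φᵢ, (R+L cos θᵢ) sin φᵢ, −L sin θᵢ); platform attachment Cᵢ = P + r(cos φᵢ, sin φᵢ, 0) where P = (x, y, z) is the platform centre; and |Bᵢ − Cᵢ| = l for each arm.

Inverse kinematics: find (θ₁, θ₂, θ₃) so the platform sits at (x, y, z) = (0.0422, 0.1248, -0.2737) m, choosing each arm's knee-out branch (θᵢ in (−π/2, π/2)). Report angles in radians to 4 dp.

θ₁ = 0.3498, θ₂ = -0.0001, θ₃ = 1.3965

φ1=0.0° → target in arm frame (0.0422, 0.1248)
  A cos θ + B sin θ = C:  0.0778·cos θ + -0.2737·sin θ = -0.0207
  θ1 = atan2(B,A) + arccos(C/0.2845) = 0.3498
arm 2 (φ=120.0°): x'=0.0870, y'=-0.0989
  e−x'=0.0330;  (l²−L²−(e−x')²−y'²−z²)/2L = 0.0330
  √(A²+B²)=0.2757;  θ2 = -1.4507+1.4507 ≈ -0.0001
arm 3 (φ=240.0°): x'=-0.1292, y'=-0.0259
  e−x'=0.2492;  (l²−L²−(e−x')²−y'²−z²)/2L = -0.2264
  γ=atan2(-0.2737,0.2492)=-0.8323;  ψ=arccos(-0.6115)=2.2288;  θ3=γ+ψ≈1.3965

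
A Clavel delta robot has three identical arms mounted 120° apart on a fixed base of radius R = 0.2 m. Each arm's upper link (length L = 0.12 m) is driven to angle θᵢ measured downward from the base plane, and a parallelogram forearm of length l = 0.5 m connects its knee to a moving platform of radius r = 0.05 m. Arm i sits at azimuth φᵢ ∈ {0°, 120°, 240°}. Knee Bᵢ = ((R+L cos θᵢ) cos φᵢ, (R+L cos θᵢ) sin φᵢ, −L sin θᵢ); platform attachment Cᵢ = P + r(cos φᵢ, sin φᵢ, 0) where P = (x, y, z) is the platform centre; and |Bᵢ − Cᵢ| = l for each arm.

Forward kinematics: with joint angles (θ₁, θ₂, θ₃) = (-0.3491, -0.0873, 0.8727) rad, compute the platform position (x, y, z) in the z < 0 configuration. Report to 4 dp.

(0.0992, 0.1188, -0.4163)

O1 = (0.2628·cos0.0°, 0.2628·sin0.0°, 0.0410) = (0.2628, 0.0000, 0.0410)
φ2=120.0°: virtual centre (-0.1348, 0.2334, 0.0105), radius l
arm 3 at φ=240.0°: ρ3 = 0.2271;  O3 = (-0.1136, -0.1967, -0.0919)
eliminate P² terms by subtracting sphere 1 from 2 and 3
[-0.7951 0.4669 -0.0612]·P = 0.0020;  [-0.7527 -0.3934 -0.2659]·P = -0.0107
det = 0.6642;  x = 0.0063+-0.2232z,  y = 0.0151+-0.2490z
sphere 1 gives Az²+Bz+C=0 with A=1.1118, B=0.0249, C=-0.1823;  B²−4AC=0.8114;  roots -0.4163, 0.3939;  negative root z = -0.4163
x = 0.0992, y = 0.1188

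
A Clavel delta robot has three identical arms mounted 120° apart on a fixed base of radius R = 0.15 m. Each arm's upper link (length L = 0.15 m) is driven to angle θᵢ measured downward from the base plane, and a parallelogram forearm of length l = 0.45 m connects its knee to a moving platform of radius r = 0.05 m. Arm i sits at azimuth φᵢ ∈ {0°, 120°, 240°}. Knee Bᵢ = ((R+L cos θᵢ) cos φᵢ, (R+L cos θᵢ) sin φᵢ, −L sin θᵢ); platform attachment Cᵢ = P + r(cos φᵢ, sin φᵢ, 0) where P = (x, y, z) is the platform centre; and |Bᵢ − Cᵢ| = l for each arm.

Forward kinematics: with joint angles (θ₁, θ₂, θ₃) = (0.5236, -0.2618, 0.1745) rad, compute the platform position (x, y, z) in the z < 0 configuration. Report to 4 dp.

(-0.0931, 0.0579, -0.3829)

O1 = (0.2299·cos0.0°, 0.2299·sin0.0°, -0.0750) = (0.2299, 0.0000, -0.0750)
φ2=120.0°: virtual centre (-0.1224, 0.2121, 0.0388), radius l
φ3=240.0°: virtual centre (-0.1239, -0.2145, -0.0260), radius l
subtract pairs → two planes through P
plane₁₂: -0.7047x+0.4242y+0.2276z = 0.0030
Cramer: x(z) = -0.0046+0.2311z;  y(z) = -0.0006-0.1528z
sphere 1 gives Az²+Bz+C=0 with A=1.0767, B=0.0418, C=-0.1419;  B²−4AC=0.6127;  roots -0.3829, 0.3441;  negative root z = -0.3829
x = -0.0931, y = 0.0579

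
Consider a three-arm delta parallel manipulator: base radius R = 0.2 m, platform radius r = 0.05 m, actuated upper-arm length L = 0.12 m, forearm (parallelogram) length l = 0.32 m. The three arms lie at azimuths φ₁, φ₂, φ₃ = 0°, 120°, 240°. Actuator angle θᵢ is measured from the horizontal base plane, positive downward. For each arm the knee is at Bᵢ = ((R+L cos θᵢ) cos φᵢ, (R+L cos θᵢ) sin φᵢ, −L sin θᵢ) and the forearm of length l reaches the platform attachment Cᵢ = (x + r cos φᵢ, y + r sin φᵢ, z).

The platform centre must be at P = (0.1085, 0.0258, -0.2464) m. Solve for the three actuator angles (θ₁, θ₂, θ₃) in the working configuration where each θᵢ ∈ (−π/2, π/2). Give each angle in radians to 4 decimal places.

θ₁ = -0.2613, θ₂ = 0.8724, θ₃ = 1.1347

φ1=0.0° → target in arm frame (0.1085, 0.0258)
  A cos θ + B sin θ = C:  0.0415·cos θ + -0.2464·sin θ = 0.1037
  √(A²+B²)=0.2499;  θ1 = -1.4039+1.1426 ≈ -0.2613
rotate P by −φ2: (-0.0319, -0.1069, -0.2464)
  e−x'=0.1819;  (l²−L²−(e−x')²−y'²−z²)/2L = -0.0718
  γ=atan2(-0.2464,0.1819)=-0.9349;  ψ=arccos(-0.2343)=1.8073;  θ2=γ+ψ≈0.8724
rotate P by −φ3: (-0.0766, 0.0811, -0.2464)
  e−x'=0.2266;  (l²−L²−(e−x')²−y'²−z²)/2L = -0.1276
  √(A²+B²)=0.3347;  θ3 = -0.8272+1.9619 ≈ 1.1347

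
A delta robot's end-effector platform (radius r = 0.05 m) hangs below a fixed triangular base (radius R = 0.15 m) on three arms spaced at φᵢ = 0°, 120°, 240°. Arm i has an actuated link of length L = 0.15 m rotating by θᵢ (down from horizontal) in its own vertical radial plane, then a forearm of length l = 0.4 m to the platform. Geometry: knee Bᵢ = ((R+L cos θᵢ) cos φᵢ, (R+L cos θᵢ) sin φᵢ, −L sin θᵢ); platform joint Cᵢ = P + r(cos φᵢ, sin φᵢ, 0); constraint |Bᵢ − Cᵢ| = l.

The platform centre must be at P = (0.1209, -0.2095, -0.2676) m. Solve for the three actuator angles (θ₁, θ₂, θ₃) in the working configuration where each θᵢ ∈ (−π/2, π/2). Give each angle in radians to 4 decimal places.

θ₁ = -0.3490, θ₂ = 1.3090, θ₃ = -0.3495

rotate P by −φ1: (0.1209, -0.2095, -0.2676)
  e−x'=-0.0209;  (l²−L²−(e−x')²−y'²−z²)/2L = 0.0719
  θ1 = atan2(B,A) + arccos(C/0.2684) = -0.3490
rotate P by −φ2: (-0.2419, 0.0000, -0.2676)
  e−x'=0.3419;  (l²−L²−(e−x')²−y'²−z²)/2L = -0.1700
  γ=atan2(-0.2676,0.3419)=-0.6641;  ψ=arccos(-0.3915)=1.9731;  θ2=γ+ψ≈1.3090
φ3=240.0° → target in arm frame (0.1210, 0.2095)
  e−x'=-0.0210;  (l²−L²−(e−x')²−y'²−z²)/2L = 0.0719
  √(A²+B²)=0.2684;  θ3 = -1.6490+1.2995 ≈ -0.3495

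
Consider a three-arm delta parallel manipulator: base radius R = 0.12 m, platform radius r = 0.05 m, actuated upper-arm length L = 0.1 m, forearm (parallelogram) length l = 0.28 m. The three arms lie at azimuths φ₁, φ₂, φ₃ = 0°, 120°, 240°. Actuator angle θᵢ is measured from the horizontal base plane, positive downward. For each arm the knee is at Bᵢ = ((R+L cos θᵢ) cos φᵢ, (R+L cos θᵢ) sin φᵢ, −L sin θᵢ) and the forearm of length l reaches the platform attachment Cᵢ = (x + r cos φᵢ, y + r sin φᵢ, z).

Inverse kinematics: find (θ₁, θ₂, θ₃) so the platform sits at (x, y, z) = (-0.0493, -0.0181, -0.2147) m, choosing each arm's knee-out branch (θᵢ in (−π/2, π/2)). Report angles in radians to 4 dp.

rotate P by −φ1: (-0.0493, -0.0181, -0.2147)
  A=0.1193, B=-0.2147, C=(l²−L²−A²−y'²−z²)/(2L)=0.0387
  γ=atan2(-0.2147,0.1193)=-1.0636;  ψ=arccos(0.1576)=1.4125;  θ1=γ+ψ≈0.3489
rotate P by −φ2: (0.0090, 0.0517, -0.2147)
  A=0.0610, B=-0.2147, C=(l²−L²−A²−y'²−z²)/(2L)=0.0795
  θ2 = atan2(B,A) + arccos(C/0.2232) = -0.0873
rotate P by −φ3: (0.0403, -0.0336, -0.2147)
  A cos θ + B sin θ = C:  0.0297·cos θ + -0.2147·sin θ = 0.1015
  θ3 = atan2(B,A) + arccos(C/0.2167) = -0.3498

θ₁ = 0.3489, θ₂ = -0.0873, θ₃ = -0.3498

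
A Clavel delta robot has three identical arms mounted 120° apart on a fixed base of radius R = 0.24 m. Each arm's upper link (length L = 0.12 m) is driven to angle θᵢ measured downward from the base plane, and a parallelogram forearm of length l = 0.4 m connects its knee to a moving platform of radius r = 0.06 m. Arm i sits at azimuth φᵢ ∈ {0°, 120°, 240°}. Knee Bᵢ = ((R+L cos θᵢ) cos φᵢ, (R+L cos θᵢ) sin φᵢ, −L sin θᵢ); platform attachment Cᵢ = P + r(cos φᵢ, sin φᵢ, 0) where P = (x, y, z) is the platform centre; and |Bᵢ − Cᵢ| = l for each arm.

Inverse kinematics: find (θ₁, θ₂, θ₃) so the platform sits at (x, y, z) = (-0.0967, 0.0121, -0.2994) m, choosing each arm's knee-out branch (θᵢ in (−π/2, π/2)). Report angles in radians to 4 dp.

rotate P by −φ1: (-0.0967, 0.0121, -0.2994)
  e−x'=0.2767;  (l²−L²−(e−x')²−y'²−z²)/2L = -0.0865
  θ1 = atan2(B,A) + arccos(C/0.4077) = 0.9597
rotate P by −φ2: (0.0588, 0.0777, -0.2994)
  A=0.1212, B=-0.2994, C=(l²−L²−A²−y'²−z²)/(2L)=0.1468
  √(A²+B²)=0.3230;  θ2 = -1.1862+1.0989 ≈ -0.0874
φ3=240.0° → target in arm frame (0.0379, -0.0898)
  e−x'=0.1421;  (l²−L²−(e−x')²−y'²−z²)/2L = 0.1154
  √(A²+B²)=0.3314;  θ3 = -1.1276+1.2152 ≈ 0.0876

θ₁ = 0.9597, θ₂ = -0.0874, θ₃ = 0.0876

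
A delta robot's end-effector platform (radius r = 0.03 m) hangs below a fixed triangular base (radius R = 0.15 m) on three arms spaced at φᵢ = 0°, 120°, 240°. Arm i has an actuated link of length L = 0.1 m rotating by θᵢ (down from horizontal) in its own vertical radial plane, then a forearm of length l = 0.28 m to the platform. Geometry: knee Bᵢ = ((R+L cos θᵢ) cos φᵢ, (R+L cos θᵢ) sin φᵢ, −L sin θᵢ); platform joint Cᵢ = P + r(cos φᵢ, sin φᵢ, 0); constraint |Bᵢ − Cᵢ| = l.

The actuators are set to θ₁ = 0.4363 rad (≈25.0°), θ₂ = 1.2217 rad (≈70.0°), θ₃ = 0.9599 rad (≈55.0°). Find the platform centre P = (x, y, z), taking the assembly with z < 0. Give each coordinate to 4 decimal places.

(0.0625, -0.0239, -0.2787)

φ1=0.0°: virtual centre (0.2106, 0.0000, -0.0423), radius l
S2 = (0.1542·cos120.0°, 0.1542·sin120.0°, -0.0940) = (-0.0771, 0.1335, -0.0940)
S3 = (0.1774·cos240.0°, 0.1774·sin240.0°, -0.0819) = (-0.0887, -0.1536, -0.0819)
subtract pairs → two planes through P
[-0.5755 0.2671 -0.1034]·P = -0.0135;  [-0.5986 -0.3072 -0.0793]·P = -0.0080
det = 0.3367;  x = 0.0187+-0.1573z,  y = -0.0104+0.0483z
quadratic in z: (1.0271)z²+(0.1439)z+(-0.0397)=0, √Δ=0.4286 → z ∈ {-0.2787, 0.1386}; z = -0.2787 (taking z<0)
x = 0.0625, y = -0.0239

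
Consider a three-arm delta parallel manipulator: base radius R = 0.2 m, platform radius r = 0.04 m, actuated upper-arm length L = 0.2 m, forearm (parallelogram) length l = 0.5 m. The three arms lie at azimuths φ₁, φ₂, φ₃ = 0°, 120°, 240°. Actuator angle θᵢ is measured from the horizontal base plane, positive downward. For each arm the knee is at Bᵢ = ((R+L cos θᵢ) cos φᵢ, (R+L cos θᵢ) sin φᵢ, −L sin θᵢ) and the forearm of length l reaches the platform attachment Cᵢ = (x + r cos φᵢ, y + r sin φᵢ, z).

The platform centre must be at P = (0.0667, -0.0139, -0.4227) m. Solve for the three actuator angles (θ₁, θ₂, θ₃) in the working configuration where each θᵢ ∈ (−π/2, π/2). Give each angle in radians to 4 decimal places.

θ₁ = 0.0874, θ₂ = 0.5239, θ₃ = 0.4364

rotate P by −φ1: (0.0667, -0.0139, -0.4227)
  e−x'=0.0933;  (l²−L²−(e−x')²−y'²−z²)/2L = 0.0561
  γ=atan2(-0.4227,0.0933)=-1.3536;  ψ=arccos(0.1295)=1.4409;  θ1=γ+ψ≈0.0874
rotate P by −φ2: (-0.0454, -0.0508, -0.4227)
  A cos θ + B sin θ = C:  0.2054·cos θ + -0.4227·sin θ = -0.0336
  γ=atan2(-0.4227,0.2054)=-1.1185;  ψ=arccos(-0.0715)=1.6424;  θ2=γ+ψ≈0.5239
rotate P by −φ3: (-0.0213, 0.0647, -0.4227)
  e−x'=0.1813;  (l²−L²−(e−x')²−y'²−z²)/2L = -0.0143
  γ=atan2(-0.4227,0.1813)=-1.1656;  ψ=arccos(-0.0312)=1.6020;  θ3=γ+ψ≈0.4364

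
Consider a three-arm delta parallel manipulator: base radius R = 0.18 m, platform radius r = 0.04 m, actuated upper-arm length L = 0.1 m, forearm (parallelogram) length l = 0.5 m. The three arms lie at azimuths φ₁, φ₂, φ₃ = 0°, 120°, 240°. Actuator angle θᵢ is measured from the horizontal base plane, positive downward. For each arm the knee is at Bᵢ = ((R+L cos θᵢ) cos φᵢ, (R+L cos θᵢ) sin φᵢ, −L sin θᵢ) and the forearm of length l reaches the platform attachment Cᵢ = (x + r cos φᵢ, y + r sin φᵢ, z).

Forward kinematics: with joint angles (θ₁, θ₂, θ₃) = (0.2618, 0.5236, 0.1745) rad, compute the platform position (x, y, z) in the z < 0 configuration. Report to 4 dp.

(0.0126, -0.0425, -0.4709)

φ1=0.0°: virtual centre (0.2366, 0.0000, -0.0259), radius l
arm 2 at φ=120.0°: e+L cos θ2 = 0.2266;  O2 = (-0.1133, 0.1962, -0.0500)
arm 3 at φ=240.0°: e+L cos θ3 = 0.2385;  O3 = (-0.1192, -0.2065, -0.0174)
subtract pairs → two planes through P
[-0.6998 0.3925 -0.0482]·P = -0.0028;  [-0.7117 -0.4131 0.0170]·P = 0.0005
Cramer: x(z) = 0.0017-0.0233z;  y(z) = -0.0042+0.0814z
quadratic in z: (1.0072)z²+(0.0620)z+(-0.1941)=0, √Δ=0.8865 → z ∈ {-0.4709, 0.4093}; z = -0.4709 (taking z<0)
x = 0.0126, y = -0.0425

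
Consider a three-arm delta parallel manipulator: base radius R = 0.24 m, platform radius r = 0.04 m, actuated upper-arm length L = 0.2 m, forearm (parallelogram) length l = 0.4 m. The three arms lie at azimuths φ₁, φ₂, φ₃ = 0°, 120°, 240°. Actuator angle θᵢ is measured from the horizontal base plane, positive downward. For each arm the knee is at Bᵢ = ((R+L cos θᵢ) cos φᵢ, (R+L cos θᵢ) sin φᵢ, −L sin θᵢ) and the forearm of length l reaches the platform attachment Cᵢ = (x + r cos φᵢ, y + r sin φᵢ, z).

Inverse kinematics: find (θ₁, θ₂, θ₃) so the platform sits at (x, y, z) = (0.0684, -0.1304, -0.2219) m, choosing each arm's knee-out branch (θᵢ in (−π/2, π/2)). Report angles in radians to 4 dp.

θ₁ = 0.1744, θ₂ = 1.3088, θ₃ = 0.0875

rotate P by −φ1: (0.0684, -0.1304, -0.2219)
  A=0.1316, B=-0.2219, C=(l²−L²−A²−y'²−z²)/(2L)=0.0911
  γ=atan2(-0.2219,0.1316)=-1.0355;  ψ=arccos(0.3531)=1.2099;  θ1=γ+ψ≈0.1744
φ2=120.0° → target in arm frame (-0.1471, 0.0060)
  e−x'=0.3471;  (l²−L²−(e−x')²−y'²−z²)/2L = -0.1244
  γ=atan2(-0.2219,0.3471)=-0.5688;  ψ=arccos(-0.3020)=1.8776;  θ2=γ+ψ≈1.3088
arm 3 (φ=240.0°): x'=0.0787, y'=0.1244
  A=0.1213, B=-0.2219, C=(l²−L²−A²−y'²−z²)/(2L)=0.1014
  θ3 = atan2(B,A) + arccos(C/0.2529) = 0.0875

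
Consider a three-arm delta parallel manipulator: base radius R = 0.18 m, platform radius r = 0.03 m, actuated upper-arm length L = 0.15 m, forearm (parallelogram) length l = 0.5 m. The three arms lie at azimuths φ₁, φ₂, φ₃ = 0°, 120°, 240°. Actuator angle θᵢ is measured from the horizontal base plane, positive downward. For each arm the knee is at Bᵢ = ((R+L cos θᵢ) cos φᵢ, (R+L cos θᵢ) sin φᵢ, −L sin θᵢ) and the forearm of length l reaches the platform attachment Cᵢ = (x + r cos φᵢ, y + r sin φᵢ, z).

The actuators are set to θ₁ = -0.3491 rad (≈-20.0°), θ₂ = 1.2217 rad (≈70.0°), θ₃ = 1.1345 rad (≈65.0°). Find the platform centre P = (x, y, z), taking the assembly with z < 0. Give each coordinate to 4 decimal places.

S1 = (0.2910·cos0.0°, 0.2910·sin0.0°, 0.0513) = (0.2910, 0.0000, 0.0513)
arm 2 at φ=120.0°: e+L cos θ2 = 0.2013;  S2 = (-0.1007, 0.1743, -0.1410)
S3 = (0.2134·cos240.0°, 0.2134·sin240.0°, -0.1359) = (-0.1067, -0.1848, -0.1359)
subtract pairs → two planes through P
plane₁₂: -0.7832x+0.3487y+-0.3845z = -0.0269
det = 0.5668;  x = 0.0319+-0.4811z,  y = -0.0056+0.0220z
into |P−S₁|² = l²: 1.2320z² + 0.1465z + -0.1802 = 0;  Δ = 0.9095;  z = -0.4465 or 0.3276 → z<0 root = -0.4465
x = 0.2467, y = -0.0154

(0.2467, -0.0154, -0.4465)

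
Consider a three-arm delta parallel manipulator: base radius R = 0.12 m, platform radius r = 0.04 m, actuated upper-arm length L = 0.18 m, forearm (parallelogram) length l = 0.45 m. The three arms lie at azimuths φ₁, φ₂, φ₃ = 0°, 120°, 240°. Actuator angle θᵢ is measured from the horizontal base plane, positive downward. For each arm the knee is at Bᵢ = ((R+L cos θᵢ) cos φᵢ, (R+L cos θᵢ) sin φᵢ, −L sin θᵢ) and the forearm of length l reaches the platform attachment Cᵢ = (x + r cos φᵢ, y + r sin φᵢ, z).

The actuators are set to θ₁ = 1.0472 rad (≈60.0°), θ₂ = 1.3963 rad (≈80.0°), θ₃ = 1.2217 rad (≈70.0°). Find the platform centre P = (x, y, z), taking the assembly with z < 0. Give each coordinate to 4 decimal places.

centre 1 = (0.1700·cos0.0°, 0.1700·sin0.0°, -0.1559) = (0.1700, 0.0000, -0.1559)
φ2=120.0°: virtual centre (-0.0556, 0.0963, -0.1773), radius l
centre 3 = (0.1416·cos240.0°, 0.1416·sin240.0°, -0.1691) = (-0.0708, -0.1226, -0.1691)
subtract pairs → two planes through P
linear system: -0.4512x+0.1927y = -0.0094−-0.0428z; -0.4816x+-0.2452y = -0.0045−-0.0265z
det = 0.2034;  x = 0.0156+-0.0767z,  y = -0.0122+0.0424z
quadratic in z: (1.0077)z²+(0.3344)z+(-0.1542)=0, √Δ=0.8564 → z ∈ {-0.5909, 0.2590}; z = -0.5909 (taking z<0)
x = 0.0609, y = -0.0372

(0.0609, -0.0372, -0.5909)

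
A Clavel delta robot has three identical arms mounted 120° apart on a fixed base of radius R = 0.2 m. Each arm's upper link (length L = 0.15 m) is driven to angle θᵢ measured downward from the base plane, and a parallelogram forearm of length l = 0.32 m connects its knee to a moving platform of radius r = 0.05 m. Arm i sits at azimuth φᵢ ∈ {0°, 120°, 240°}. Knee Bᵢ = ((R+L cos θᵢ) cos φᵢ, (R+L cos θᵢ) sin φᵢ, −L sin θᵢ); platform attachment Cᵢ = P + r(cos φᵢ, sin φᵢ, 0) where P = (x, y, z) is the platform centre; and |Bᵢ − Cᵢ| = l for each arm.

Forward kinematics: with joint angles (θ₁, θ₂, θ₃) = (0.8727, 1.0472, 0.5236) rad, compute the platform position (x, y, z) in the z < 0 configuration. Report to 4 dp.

(-0.0089, -0.0559, -0.2996)

φ1=0.0°: virtual centre (0.2464, 0.0000, -0.1149), radius l
arm 2 at φ=120.0°: e+L cos θ2 = 0.2250;  centre 2 = (-0.1125, 0.1949, -0.1299)
φ3=240.0°: virtual centre (-0.1400, -0.2424, -0.0750), radius l
|centre ₂|²−|centre ₁|² = -0.0064;  |centre ₃|²−|centre ₁|² = 0.0100
[-0.7178 0.3897 -0.0300]·P = -0.0064;  [-0.7727 -0.4848 0.0798]·P = 0.0100
Cramer: x(z) = -0.0012+0.0255z;  y(z) = -0.0188+0.1240z
quadratic in z: (1.0160)z²+(0.2125)z+(-0.0275)=0, √Δ=0.3962 → z ∈ {-0.2996, 0.0904}; z = -0.2996 (taking z<0)
x = -0.0089, y = -0.0559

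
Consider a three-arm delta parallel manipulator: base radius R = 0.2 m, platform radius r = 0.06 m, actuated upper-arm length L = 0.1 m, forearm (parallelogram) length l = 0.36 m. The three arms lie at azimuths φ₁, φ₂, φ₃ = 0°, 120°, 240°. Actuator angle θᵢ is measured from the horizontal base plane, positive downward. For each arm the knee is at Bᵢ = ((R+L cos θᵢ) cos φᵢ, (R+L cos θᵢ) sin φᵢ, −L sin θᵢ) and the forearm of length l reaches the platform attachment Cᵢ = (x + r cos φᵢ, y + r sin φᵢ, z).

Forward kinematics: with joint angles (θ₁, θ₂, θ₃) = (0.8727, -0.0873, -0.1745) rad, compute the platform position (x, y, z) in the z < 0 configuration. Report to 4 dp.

arm 1 at φ=0.0°: (R−r)+L cos θ1 = 0.2043;  O1 = (0.2043, 0.0000, -0.0766)
φ2=120.0°: virtual centre (-0.1198, 0.2075, 0.0087), radius l
arm 3 at φ=240.0°: (R−r)+L cos θ3 = 0.2385;  O3 = (-0.1192, -0.2065, 0.0174)
|O₂|²−|O₁|² = 0.0099;  |O₃|²−|O₁|² = 0.0096
plane₁₂: -0.6482x+0.4150y+0.1707z = 0.0099
Cramer: x(z) = -0.0150+0.2769z;  y(z) = 0.0004+0.0213z
into |P−O₁|² = l²: 1.0771z² + 0.0318z + -0.0756 = 0;  Δ = 0.3269;  z = -0.2802 or 0.2506 → z<0 root = -0.2802
x = -0.0926, y = -0.0056

(-0.0926, -0.0056, -0.2802)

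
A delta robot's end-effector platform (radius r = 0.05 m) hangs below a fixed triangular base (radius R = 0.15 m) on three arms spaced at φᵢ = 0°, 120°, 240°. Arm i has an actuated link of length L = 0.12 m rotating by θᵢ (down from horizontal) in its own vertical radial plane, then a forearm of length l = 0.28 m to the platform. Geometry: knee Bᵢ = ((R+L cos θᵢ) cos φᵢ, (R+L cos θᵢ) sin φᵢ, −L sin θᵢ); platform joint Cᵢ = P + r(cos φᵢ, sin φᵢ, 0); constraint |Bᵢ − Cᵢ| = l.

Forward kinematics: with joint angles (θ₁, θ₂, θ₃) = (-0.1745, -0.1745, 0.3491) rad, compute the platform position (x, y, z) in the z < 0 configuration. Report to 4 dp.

arm 1 at φ=0.0°: ρ1 = 0.2182;  centre 1 = (0.2182, 0.0000, 0.0208)
centre 2 = (0.2182·cos120.0°, 0.2182·sin120.0°, 0.0208) = (-0.1091, 0.1889, 0.0208)
φ3=240.0°: virtual centre (-0.1064, -0.1843, -0.0410), radius l
eliminate P² terms by subtracting sphere 1 from 2 and 3
plane₁₂: -0.6545x+0.3779y+0.0000z = 0.0000
det = 0.4865;  x = 0.0008+-0.0961z,  y = 0.0015+-0.1665z
into |P−centre ₁|² = l²: 1.0370z² + -0.0004z + -0.0307 = 0;  Δ = 0.1275;  z = -0.1720 or 0.1723 → z<0 root = -0.1720
x = 0.0174, y = 0.0301

(0.0174, 0.0301, -0.1720)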